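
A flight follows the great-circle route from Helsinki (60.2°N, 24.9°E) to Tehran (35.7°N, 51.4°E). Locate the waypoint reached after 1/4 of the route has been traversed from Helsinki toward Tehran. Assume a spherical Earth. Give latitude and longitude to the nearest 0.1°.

From cos δ = sin φ₁ sin φ₂ + cos φ₁ cos φ₂ cos Δλ, the central angle is δ ≈ 0.521 rad (29.8°).
Interpolate at f = 1/4 with slerp weights a = sin((1−f)δ)/sin δ ≈ 0.765, b = sin(fδ)/sin δ ≈ 0.261.
p = a·p₁ + b·p₂ ≈ (0.477, 0.326, 0.816); φ = arcsin(p_z) ≈ 54.71°, λ = atan2(p_y, p_x) ≈ 34.32°.

≈ 54.7°N, 34.3°E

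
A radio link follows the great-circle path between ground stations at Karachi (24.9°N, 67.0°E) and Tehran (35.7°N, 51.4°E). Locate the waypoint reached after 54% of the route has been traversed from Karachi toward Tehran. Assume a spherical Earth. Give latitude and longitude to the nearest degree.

≈ (31°N, 59°E)

Write both endpoints as unit vectors p₁, p₂ with components (cos φ cos λ, cos φ sin λ, sin φ).
The central angle between the endpoints is δ = arccos(p₁·p₂) ≈ 0.301 rad (17.2°).
Interpolate at f = 0.54 with slerp weights a = sin((1−f)δ)/sin δ ≈ 0.466, b = sin(fδ)/sin δ ≈ 0.546.
p = a·p₁ + b·p₂ ≈ (0.442, 0.735, 0.515); φ = arcsin(p_z) ≈ 30.96°, λ = atan2(p_y, p_x) ≈ 59.01°.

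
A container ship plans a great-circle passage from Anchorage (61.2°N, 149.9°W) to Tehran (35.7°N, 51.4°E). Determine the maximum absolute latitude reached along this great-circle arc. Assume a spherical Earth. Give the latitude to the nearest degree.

The great circle lies in the plane with unit normal n̂ = (p₁ × p₂)/|p₁ × p₂|.
Here n̂_z ≈ -0.144; the vertex latitude is φ_max = arccos|n̂_z| ≈ 81.7°.
Check via Clairaut: cos φ_max = |cos φ₁| · sin C = cos(61.2°)·sin(17.4°) ≈ 0.144, again giving ≈ 81.7°.

≈ 82°N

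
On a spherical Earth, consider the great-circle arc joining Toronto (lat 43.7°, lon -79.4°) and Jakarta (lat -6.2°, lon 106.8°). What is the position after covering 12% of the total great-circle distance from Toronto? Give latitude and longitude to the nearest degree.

Write both endpoints as unit vectors p₁, p₂ with components (cos φ cos λ, cos φ sin λ, sin φ).
The central angle between the endpoints is δ = arccos(p₁·p₂) ≈ 2.480 rad (142.1°).
Interpolate at f = 0.12 with slerp weights a = sin((1−f)δ)/sin δ ≈ 1.333, b = sin(fδ)/sin δ ≈ 0.477.
p = a·p₁ + b·p₂ ≈ (0.040, -0.493, 0.869); φ = arcsin(p_z) ≈ 60.37°, λ = atan2(p_y, p_x) ≈ -85.35°.

≈ lat 60°, lon -85°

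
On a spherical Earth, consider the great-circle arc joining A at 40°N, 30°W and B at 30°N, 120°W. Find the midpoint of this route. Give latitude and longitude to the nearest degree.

Write both endpoints as unit vectors p₁, p₂ with components (cos φ cos λ, cos φ sin λ, sin φ).
The central angle between the endpoints is δ = arccos(p₁·p₂) ≈ 1.244 rad (71.3°).
Interpolate at f = 1/2 with slerp weights a = sin((1−f)δ)/sin δ ≈ 0.615, b = sin(fδ)/sin δ ≈ 0.615.
p = a·p₁ + b·p₂ ≈ (0.142, -0.697, 0.703); φ = arcsin(p_z) ≈ 44.67°, λ = atan2(p_y, p_x) ≈ -78.51°.

≈ 45°N, 79°W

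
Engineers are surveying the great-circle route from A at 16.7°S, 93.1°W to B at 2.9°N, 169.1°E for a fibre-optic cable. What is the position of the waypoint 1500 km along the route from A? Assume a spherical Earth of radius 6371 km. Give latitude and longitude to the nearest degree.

From cos δ = sin φ₁ sin φ₂ + cos φ₁ cos φ₂ cos Δλ, the central angle is δ ≈ 1.716 rad (98.3°). The total great-circle distance is δ·R ≈ 1.716 × 6371 ≈ 10931 km, so the target fraction is f = 1500/10931 ≈ 0.137.
Interpolate at f ≈ 0.137 with slerp weights a = sin((1−f)δ)/sin δ ≈ 1.006, b = sin(fδ)/sin δ ≈ 0.236.
p = a·p₁ + b·p₂ ≈ (-0.283, -0.918, -0.277); φ = arcsin(p_z) ≈ -16.10°, λ = atan2(p_y, p_x) ≈ -107.15°.

≈ 16°S, 107°W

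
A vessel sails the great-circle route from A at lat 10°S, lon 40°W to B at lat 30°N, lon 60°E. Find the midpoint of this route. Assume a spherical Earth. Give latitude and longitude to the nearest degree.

Convert each endpoint to a unit vector on the sphere (x = cos φ cos λ, y = cos φ sin λ, z = sin φ).
The central angle between the endpoints is δ = arccos(p₁·p₂) ≈ 1.808 rad (103.6°).
Interpolate at f = 1/2 with slerp weights a = sin((1−f)δ)/sin δ ≈ 0.808, b = sin(fδ)/sin δ ≈ 0.808.
p = a·p₁ + b·p₂ ≈ (0.960, 0.095, 0.264); φ = arcsin(p_z) ≈ 15.30°, λ = atan2(p_y, p_x) ≈ 5.63°.

≈ lat 15°N, lon 6°E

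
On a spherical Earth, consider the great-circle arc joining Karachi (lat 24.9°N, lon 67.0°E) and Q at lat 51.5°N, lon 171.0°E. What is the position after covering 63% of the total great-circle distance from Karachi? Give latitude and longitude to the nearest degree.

Convert each endpoint to a unit vector on the sphere (x = cos φ cos λ, y = cos φ sin λ, z = sin φ).
The central angle between the endpoints is δ = arccos(p₁·p₂) ≈ 1.377 rad (78.9°).
Interpolate at f = 0.63 with slerp weights a = sin((1−f)δ)/sin δ ≈ 0.497, b = sin(fδ)/sin δ ≈ 0.777.
p = a·p₁ + b·p₂ ≈ (-0.302, 0.491, 0.817); φ = arcsin(p_z) ≈ 54.83°, λ = atan2(p_y, p_x) ≈ 121.59°.

≈ lat 55°N, lon 122°E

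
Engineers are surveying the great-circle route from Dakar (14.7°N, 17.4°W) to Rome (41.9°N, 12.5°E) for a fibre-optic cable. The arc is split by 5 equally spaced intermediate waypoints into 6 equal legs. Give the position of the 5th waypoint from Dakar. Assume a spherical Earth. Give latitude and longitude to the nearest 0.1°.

Write both endpoints as unit vectors p₁, p₂ with components (cos φ cos λ, cos φ sin λ, sin φ).
The central angle between the endpoints is δ = arccos(p₁·p₂) ≈ 0.654 rad (37.5°).
Interpolate at f = 5/6 with slerp weights a = sin((1−f)δ)/sin δ ≈ 0.179, b = sin(fδ)/sin δ ≈ 0.852.
p = a·p₁ + b·p₂ ≈ (0.784, 0.086, 0.614); φ = arcsin(p_z) ≈ 37.91°, λ = atan2(p_y, p_x) ≈ 6.23°.

≈ 37.9°N, 6.2°E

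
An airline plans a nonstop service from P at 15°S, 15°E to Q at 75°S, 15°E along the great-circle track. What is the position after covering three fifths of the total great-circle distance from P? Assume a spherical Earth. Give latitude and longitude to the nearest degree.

Convert each endpoint to a unit vector on the sphere (x = cos φ cos λ, y = cos φ sin λ, z = sin φ).
The central angle between the endpoints is δ = arccos(p₁·p₂) ≈ 1.047 rad (60.0°).
Interpolate at f = 3/5 with slerp weights a = sin((1−f)δ)/sin δ ≈ 0.470, b = sin(fδ)/sin δ ≈ 0.679.
p = a·p₁ + b·p₂ ≈ (0.608, 0.163, -0.777); φ = arcsin(p_z) ≈ -51.00°, λ = atan2(p_y, p_x) ≈ 15.00°.

≈ 51°S, 15°E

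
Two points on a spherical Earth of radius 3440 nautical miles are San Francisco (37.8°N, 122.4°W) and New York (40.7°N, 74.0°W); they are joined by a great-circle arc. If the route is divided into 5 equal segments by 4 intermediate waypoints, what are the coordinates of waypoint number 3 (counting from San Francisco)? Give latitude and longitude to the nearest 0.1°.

≈ 42.1°N, 93.7°W

Write both endpoints as unit vectors p₁, p₂ with components (cos φ cos λ, cos φ sin λ, sin φ).
The central angle between the endpoints is δ = arccos(p₁·p₂) ≈ 0.648 rad (37.1°).
Interpolate at f = 3/5 with slerp weights a = sin((1−f)δ)/sin δ ≈ 0.425, b = sin(fδ)/sin δ ≈ 0.628.
p = a·p₁ + b·p₂ ≈ (-0.049, -0.741, 0.670); φ = arcsin(p_z) ≈ 42.05°, λ = atan2(p_y, p_x) ≈ -93.75°.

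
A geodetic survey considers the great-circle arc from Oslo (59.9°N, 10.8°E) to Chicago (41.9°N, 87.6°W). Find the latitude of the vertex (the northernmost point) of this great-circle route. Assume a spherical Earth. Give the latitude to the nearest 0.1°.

≈ 64.3°N

The great circle lies in the plane with unit normal n̂ = (p₁ × p₂)/|p₁ × p₂|.
Here n̂_z ≈ -0.433; the vertex latitude is φ_max = arccos|n̂_z| ≈ 64.3°.
Check via Clairaut: cos φ_max = |cos φ₁| · sin C = cos(59.9°)·sin(59.8°) ≈ 0.433, again giving ≈ 64.3°.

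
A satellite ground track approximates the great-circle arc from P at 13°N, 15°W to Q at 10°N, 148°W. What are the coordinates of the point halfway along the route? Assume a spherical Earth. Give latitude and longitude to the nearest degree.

Write both endpoints as unit vectors p₁, p₂ with components (cos φ cos λ, cos φ sin λ, sin φ).
The central angle between the endpoints is δ = arccos(p₁·p₂) ≈ 2.234 rad (128.0°).
Interpolate at f = 1/2 with slerp weights a = sin((1−f)δ)/sin δ ≈ 1.140, b = sin(fδ)/sin δ ≈ 1.140.
p = a·p₁ + b·p₂ ≈ (0.121, -0.883, 0.454); φ = arcsin(p_z) ≈ 27.03°, λ = atan2(p_y, p_x) ≈ -82.20°.

≈ 27°N, 82°W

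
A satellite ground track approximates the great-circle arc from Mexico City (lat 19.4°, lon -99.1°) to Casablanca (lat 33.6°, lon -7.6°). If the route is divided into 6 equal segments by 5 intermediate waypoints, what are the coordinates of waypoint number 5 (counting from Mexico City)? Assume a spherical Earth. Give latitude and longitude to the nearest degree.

The haversine formula gives a central angle δ ≈ 1.407 rad (80.6°) between the endpoints.
Interpolate at f = 5/6 with slerp weights a = sin((1−f)δ)/sin δ ≈ 0.235, b = sin(fδ)/sin δ ≈ 0.934.
p = a·p₁ + b·p₂ ≈ (0.736, -0.322, 0.595); φ = arcsin(p_z) ≈ 36.53°, λ = atan2(p_y, p_x) ≈ -23.64°.

≈ lat 37°, lon -24°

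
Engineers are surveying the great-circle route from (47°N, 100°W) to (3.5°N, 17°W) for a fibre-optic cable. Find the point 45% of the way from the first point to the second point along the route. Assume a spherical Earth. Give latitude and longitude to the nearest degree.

≈ (34°N, 53°W)

Convert each endpoint to a unit vector on the sphere (x = cos φ cos λ, y = cos φ sin λ, z = sin φ).
The central angle between the endpoints is δ = arccos(p₁·p₂) ≈ 1.443 rad (82.7°).
Interpolate at f = 0.45 with slerp weights a = sin((1−f)δ)/sin δ ≈ 0.719, b = sin(fδ)/sin δ ≈ 0.610.
p = a·p₁ + b·p₂ ≈ (0.497, -0.661, 0.563); φ = arcsin(p_z) ≈ 34.25°, λ = atan2(p_y, p_x) ≈ -53.06°.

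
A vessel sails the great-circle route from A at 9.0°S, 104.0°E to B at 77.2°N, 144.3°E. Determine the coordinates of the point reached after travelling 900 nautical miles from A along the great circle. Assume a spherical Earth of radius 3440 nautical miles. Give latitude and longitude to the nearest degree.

≈ 6°N, 106°E

Write both endpoints as unit vectors p₁, p₂ with components (cos φ cos λ, cos φ sin λ, sin φ).
The central angle between the endpoints is δ = arccos(p₁·p₂) ≈ 1.556 rad (89.2°). The total great-circle distance is δ·R ≈ 1.556 × 3440 ≈ 5354 nmi, so the target fraction is f = 900/5354 ≈ 0.168.
Interpolate at f ≈ 0.168 with slerp weights a = sin((1−f)δ)/sin δ ≈ 0.962, b = sin(fδ)/sin δ ≈ 0.259.
p = a·p₁ + b·p₂ ≈ (-0.276, 0.956, 0.102); φ = arcsin(p_z) ≈ 5.84°, λ = atan2(p_y, p_x) ≈ 106.14°.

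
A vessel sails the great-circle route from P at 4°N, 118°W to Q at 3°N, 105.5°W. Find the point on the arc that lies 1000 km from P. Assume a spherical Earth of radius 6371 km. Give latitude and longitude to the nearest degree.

≈ 3°N, 109°W

Convert each endpoint to a unit vector on the sphere (x = cos φ cos λ, y = cos φ sin λ, z = sin φ).
The central angle between the endpoints is δ = arccos(p₁·p₂) ≈ 0.218 rad (12.5°). The total great-circle distance is δ·R ≈ 0.218 × 6371 ≈ 1392 km, so the target fraction is f = 1000/1392 ≈ 0.719.
Interpolate at f ≈ 0.719 with slerp weights a = sin((1−f)δ)/sin δ ≈ 0.284, b = sin(fδ)/sin δ ≈ 0.721.
p = a·p₁ + b·p₂ ≈ (-0.325, -0.944, 0.058); φ = arcsin(p_z) ≈ 3.30°, λ = atan2(p_y, p_x) ≈ -109.02°.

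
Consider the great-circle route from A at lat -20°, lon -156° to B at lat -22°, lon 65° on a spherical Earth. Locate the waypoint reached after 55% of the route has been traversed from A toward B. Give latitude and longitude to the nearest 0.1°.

Write both endpoints as unit vectors p₁, p₂ with components (cos φ cos λ, cos φ sin λ, sin φ).
The central angle between the endpoints is δ = arccos(p₁·p₂) ≈ 2.129 rad (122.0°).
Interpolate at f = 0.55 with slerp weights a = sin((1−f)δ)/sin δ ≈ 0.964, b = sin(fδ)/sin δ ≈ 1.086.
p = a·p₁ + b·p₂ ≈ (-0.402, 0.544, -0.736); φ = arcsin(p_z) ≈ -47.43°, λ = atan2(p_y, p_x) ≈ 126.49°.

≈ lat -47.4°, lon 126.5°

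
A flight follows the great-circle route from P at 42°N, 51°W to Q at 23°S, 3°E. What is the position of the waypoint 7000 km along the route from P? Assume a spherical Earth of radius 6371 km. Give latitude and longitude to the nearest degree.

≈ 8°S, 8°W

The haversine formula gives a central angle δ ≈ 1.430 rad (81.9°) between the endpoints. The total great-circle distance is δ·R ≈ 1.430 × 6371 ≈ 9109 km, so the target fraction is f = 7000/9109 ≈ 0.769.
Interpolate at f ≈ 0.769 with slerp weights a = sin((1−f)δ)/sin δ ≈ 0.328, b = sin(fδ)/sin δ ≈ 0.900.
p = a·p₁ + b·p₂ ≈ (0.980, -0.146, -0.132); φ = arcsin(p_z) ≈ -7.58°, λ = atan2(p_y, p_x) ≈ -8.48°.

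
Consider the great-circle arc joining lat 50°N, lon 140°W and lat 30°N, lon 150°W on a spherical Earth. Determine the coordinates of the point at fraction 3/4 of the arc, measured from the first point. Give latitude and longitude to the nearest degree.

≈ lat 35°N, lon 148°W

Write both endpoints as unit vectors p₁, p₂ with components (cos φ cos λ, cos φ sin λ, sin φ).
The central angle between the endpoints is δ = arccos(p₁·p₂) ≈ 0.373 rad (21.4°).
Interpolate at f = 3/4 with slerp weights a = sin((1−f)δ)/sin δ ≈ 0.256, b = sin(fδ)/sin δ ≈ 0.758.
p = a·p₁ + b·p₂ ≈ (-0.694, -0.434, 0.575); φ = arcsin(p_z) ≈ 35.07°, λ = atan2(p_y, p_x) ≈ -148.00°.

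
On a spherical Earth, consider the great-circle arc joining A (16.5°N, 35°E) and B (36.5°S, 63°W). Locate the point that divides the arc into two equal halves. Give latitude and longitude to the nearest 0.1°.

≈ (15.0°S, 8.2°W)

From cos δ = sin φ₁ sin φ₂ + cos φ₁ cos φ₂ cos Δλ, the central angle is δ ≈ 1.851 rad (106.0°).
Interpolate at f = 1/2 with slerp weights a = sin((1−f)δ)/sin δ ≈ 0.831, b = sin(fδ)/sin δ ≈ 0.831.
p = a·p₁ + b·p₂ ≈ (0.956, -0.138, -0.258); φ = arcsin(p_z) ≈ -14.97°, λ = atan2(p_y, p_x) ≈ -8.23°.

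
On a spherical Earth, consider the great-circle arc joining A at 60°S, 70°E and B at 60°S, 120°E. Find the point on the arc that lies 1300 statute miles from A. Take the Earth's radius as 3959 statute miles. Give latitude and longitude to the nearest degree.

Convert each endpoint to a unit vector on the sphere (x = cos φ cos λ, y = cos φ sin λ, z = sin φ).
The central angle between the endpoints is δ = arccos(p₁·p₂) ≈ 0.426 rad (24.4°). The total great-circle distance is δ·R ≈ 0.426 × 3959 ≈ 1686 mi, so the target fraction is f = 1300/1686 ≈ 0.771.
Interpolate at f ≈ 0.771 with slerp weights a = sin((1−f)δ)/sin δ ≈ 0.236, b = sin(fδ)/sin δ ≈ 0.781.
p = a·p₁ + b·p₂ ≈ (-0.155, 0.449, -0.880); φ = arcsin(p_z) ≈ -61.66°, λ = atan2(p_y, p_x) ≈ 109.04°.

≈ 62°S, 109°E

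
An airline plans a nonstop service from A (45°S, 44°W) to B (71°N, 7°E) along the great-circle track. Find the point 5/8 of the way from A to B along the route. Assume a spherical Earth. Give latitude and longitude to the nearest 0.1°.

≈ (28.9°N, 24.8°W)

Write both endpoints as unit vectors p₁, p₂ with components (cos φ cos λ, cos φ sin λ, sin φ).
The central angle between the endpoints is δ = arccos(p₁·p₂) ≈ 2.122 rad (121.6°).
Interpolate at f = 5/8 with slerp weights a = sin((1−f)δ)/sin δ ≈ 0.839, b = sin(fδ)/sin δ ≈ 1.139.
p = a·p₁ + b·p₂ ≈ (0.795, -0.367, 0.484); φ = arcsin(p_z) ≈ 28.94°, λ = atan2(p_y, p_x) ≈ -24.77°.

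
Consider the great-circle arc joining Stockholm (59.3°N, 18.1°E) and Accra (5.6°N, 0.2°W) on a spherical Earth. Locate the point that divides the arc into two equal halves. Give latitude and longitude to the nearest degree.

Write both endpoints as unit vectors p₁, p₂ with components (cos φ cos λ, cos φ sin λ, sin φ).
The central angle between the endpoints is δ = arccos(p₁·p₂) ≈ 0.969 rad (55.5°).
Interpolate at f = 1/2 with slerp weights a = sin((1−f)δ)/sin δ ≈ 0.565, b = sin(fδ)/sin δ ≈ 0.565.
p = a·p₁ + b·p₂ ≈ (0.836, 0.088, 0.541); φ = arcsin(p_z) ≈ 32.75°, λ = atan2(p_y, p_x) ≈ 5.98°.

≈ 33°N, 6°E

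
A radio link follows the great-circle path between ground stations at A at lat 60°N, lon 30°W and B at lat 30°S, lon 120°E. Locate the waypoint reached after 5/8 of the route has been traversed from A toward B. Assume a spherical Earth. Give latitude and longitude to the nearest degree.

≈ lat 20°N, lon 99°E

Convert each endpoint to a unit vector on the sphere (x = cos φ cos λ, y = cos φ sin λ, z = sin φ).
The central angle between the endpoints is δ = arccos(p₁·p₂) ≈ 2.512 rad (143.9°).
Interpolate at f = 5/8 with slerp weights a = sin((1−f)δ)/sin δ ≈ 1.373, b = sin(fδ)/sin δ ≈ 1.697.
p = a·p₁ + b·p₂ ≈ (-0.141, 0.930, 0.340); φ = arcsin(p_z) ≈ 19.88°, λ = atan2(p_y, p_x) ≈ 98.60°.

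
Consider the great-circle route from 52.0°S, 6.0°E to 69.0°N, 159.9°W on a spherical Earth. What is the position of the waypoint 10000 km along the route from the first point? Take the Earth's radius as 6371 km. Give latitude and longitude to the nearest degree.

≈ 36°N, 14°W

Convert each endpoint to a unit vector on the sphere (x = cos φ cos λ, y = cos φ sin λ, z = sin φ).
The central angle between the endpoints is δ = arccos(p₁·p₂) ≈ 2.823 rad (161.7°). The total great-circle distance is δ·R ≈ 2.823 × 6371 ≈ 17985 km, so the target fraction is f = 10000/17985 ≈ 0.556.
Interpolate at f ≈ 0.556 with slerp weights a = sin((1−f)δ)/sin δ ≈ 3.032, b = sin(fδ)/sin δ ≈ 3.192.
p = a·p₁ + b·p₂ ≈ (0.783, -0.198, 0.590); φ = arcsin(p_z) ≈ 36.18°, λ = atan2(p_y, p_x) ≈ -14.20°.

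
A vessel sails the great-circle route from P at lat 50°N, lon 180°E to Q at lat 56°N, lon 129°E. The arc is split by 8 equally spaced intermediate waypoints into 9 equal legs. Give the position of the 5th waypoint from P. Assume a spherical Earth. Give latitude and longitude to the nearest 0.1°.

≈ lat 56.1°N, lon 153.4°E

Convert each endpoint to a unit vector on the sphere (x = cos φ cos λ, y = cos φ sin λ, z = sin φ).
The central angle between the endpoints is δ = arccos(p₁·p₂) ≈ 0.533 rad (30.5°).
Interpolate at f = 5/9 with slerp weights a = sin((1−f)δ)/sin δ ≈ 0.462, b = sin(fδ)/sin δ ≈ 0.574.
p = a·p₁ + b·p₂ ≈ (-0.499, 0.250, 0.830); φ = arcsin(p_z) ≈ 56.09°, λ = atan2(p_y, p_x) ≈ 153.43°.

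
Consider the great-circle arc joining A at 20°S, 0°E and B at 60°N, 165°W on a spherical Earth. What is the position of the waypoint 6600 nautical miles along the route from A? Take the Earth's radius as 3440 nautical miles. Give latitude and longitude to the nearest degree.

≈ 79°N, 92°W

Write both endpoints as unit vectors p₁, p₂ with components (cos φ cos λ, cos φ sin λ, sin φ).
The central angle between the endpoints is δ = arccos(p₁·p₂) ≈ 2.419 rad (138.6°). The total great-circle distance is δ·R ≈ 2.419 × 3440 ≈ 8321 nmi, so the target fraction is f = 6600/8321 ≈ 0.793.
Interpolate at f ≈ 0.793 with slerp weights a = sin((1−f)δ)/sin δ ≈ 0.725, b = sin(fδ)/sin δ ≈ 1.421.
p = a·p₁ + b·p₂ ≈ (-0.005, -0.184, 0.983); φ = arcsin(p_z) ≈ 79.40°, λ = atan2(p_y, p_x) ≈ -91.54°.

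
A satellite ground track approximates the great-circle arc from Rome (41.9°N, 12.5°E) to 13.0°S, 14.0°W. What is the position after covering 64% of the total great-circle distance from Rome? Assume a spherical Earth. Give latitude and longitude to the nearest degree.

From cos δ = sin φ₁ sin φ₂ + cos φ₁ cos φ₂ cos Δλ, the central angle is δ ≈ 1.049 rad (60.1°).
Interpolate at f = 0.64 with slerp weights a = sin((1−f)δ)/sin δ ≈ 0.425, b = sin(fδ)/sin δ ≈ 0.717.
p = a·p₁ + b·p₂ ≈ (0.987, -0.101, 0.123); φ = arcsin(p_z) ≈ 7.04°, λ = atan2(p_y, p_x) ≈ -5.82°.

≈ 7°N, 6°W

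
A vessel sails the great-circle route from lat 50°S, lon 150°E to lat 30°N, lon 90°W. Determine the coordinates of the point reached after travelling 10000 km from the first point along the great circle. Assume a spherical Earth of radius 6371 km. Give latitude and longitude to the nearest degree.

≈ lat 1°S, lon 119°W

Convert each endpoint to a unit vector on the sphere (x = cos φ cos λ, y = cos φ sin λ, z = sin φ).
The central angle between the endpoints is δ = arccos(p₁·p₂) ≈ 2.293 rad (131.4°). The total great-circle distance is δ·R ≈ 2.293 × 6371 ≈ 14611 km, so the target fraction is f = 10000/14611 ≈ 0.684.
Interpolate at f ≈ 0.684 with slerp weights a = sin((1−f)δ)/sin δ ≈ 0.883, b = sin(fδ)/sin δ ≈ 1.333.
p = a·p₁ + b·p₂ ≈ (-0.491, -0.871, -0.010); φ = arcsin(p_z) ≈ -0.56°, λ = atan2(p_y, p_x) ≈ -119.44°.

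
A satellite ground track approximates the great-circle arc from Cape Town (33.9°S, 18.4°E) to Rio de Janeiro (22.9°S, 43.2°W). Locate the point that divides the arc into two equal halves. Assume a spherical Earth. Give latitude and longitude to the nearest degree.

≈ 32°S, 14°W

From cos δ = sin φ₁ sin φ₂ + cos φ₁ cos φ₂ cos Δλ, the central angle is δ ≈ 0.951 rad (54.5°).
Interpolate at f = 1/2 with slerp weights a = sin((1−f)δ)/sin δ ≈ 0.562, b = sin(fδ)/sin δ ≈ 0.562.
p = a·p₁ + b·p₂ ≈ (0.821, -0.207, -0.533); φ = arcsin(p_z) ≈ -32.18°, λ = atan2(p_y, p_x) ≈ -14.18°.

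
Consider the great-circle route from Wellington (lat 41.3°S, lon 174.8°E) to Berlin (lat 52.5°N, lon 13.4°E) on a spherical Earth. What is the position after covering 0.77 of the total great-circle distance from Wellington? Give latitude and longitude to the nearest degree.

≈ lat 57°N, lon 81°E

From cos δ = sin φ₁ sin φ₂ + cos φ₁ cos φ₂ cos Δλ, the central angle is δ ≈ 2.848 rad (163.2°).
Interpolate at f = 0.77 with slerp weights a = sin((1−f)δ)/sin δ ≈ 2.101, b = sin(fδ)/sin δ ≈ 2.804.
p = a·p₁ + b·p₂ ≈ (0.088, 0.539, 0.838); φ = arcsin(p_z) ≈ 56.91°, λ = atan2(p_y, p_x) ≈ 80.67°.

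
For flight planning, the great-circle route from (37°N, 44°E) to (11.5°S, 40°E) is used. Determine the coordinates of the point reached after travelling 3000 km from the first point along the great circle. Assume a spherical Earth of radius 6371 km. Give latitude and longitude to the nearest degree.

≈ (10°N, 42°E)

Write both endpoints as unit vectors p₁, p₂ with components (cos φ cos λ, cos φ sin λ, sin φ).
The central angle between the endpoints is δ = arccos(p₁·p₂) ≈ 0.849 rad (48.6°). The total great-circle distance is δ·R ≈ 0.849 × 6371 ≈ 5409 km, so the target fraction is f = 3000/5409 ≈ 0.555.
Interpolate at f ≈ 0.555 with slerp weights a = sin((1−f)δ)/sin δ ≈ 0.492, b = sin(fδ)/sin δ ≈ 0.604.
p = a·p₁ + b·p₂ ≈ (0.736, 0.654, 0.176); φ = arcsin(p_z) ≈ 10.11°, λ = atan2(p_y, p_x) ≈ 41.59°.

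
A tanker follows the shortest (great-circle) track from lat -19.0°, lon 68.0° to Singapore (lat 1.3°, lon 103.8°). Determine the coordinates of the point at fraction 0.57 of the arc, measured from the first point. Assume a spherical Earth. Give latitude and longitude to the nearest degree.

Write both endpoints as unit vectors p₁, p₂ with components (cos φ cos λ, cos φ sin λ, sin φ).
The central angle between the endpoints is δ = arccos(p₁·p₂) ≈ 0.709 rad (40.6°).
Interpolate at f = 0.57 with slerp weights a = sin((1−f)δ)/sin δ ≈ 0.461, b = sin(fδ)/sin δ ≈ 0.604.
p = a·p₁ + b·p₂ ≈ (0.019, 0.990, -0.136); φ = arcsin(p_z) ≈ -7.84°, λ = atan2(p_y, p_x) ≈ 88.89°.

≈ lat -8°, lon 89°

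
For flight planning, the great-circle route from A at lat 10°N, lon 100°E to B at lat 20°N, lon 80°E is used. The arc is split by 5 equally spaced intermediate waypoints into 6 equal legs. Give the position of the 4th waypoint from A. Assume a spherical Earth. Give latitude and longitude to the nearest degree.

≈ lat 17°N, lon 87°E

Write both endpoints as unit vectors p₁, p₂ with components (cos φ cos λ, cos φ sin λ, sin φ).
The central angle between the endpoints is δ = arccos(p₁·p₂) ≈ 0.379 rad (21.7°).
Interpolate at f = 4/6 with slerp weights a = sin((1−f)δ)/sin δ ≈ 0.341, b = sin(fδ)/sin δ ≈ 0.676.
p = a·p₁ + b·p₂ ≈ (0.052, 0.956, 0.290); φ = arcsin(p_z) ≈ 16.87°, λ = atan2(p_y, p_x) ≈ 86.88°.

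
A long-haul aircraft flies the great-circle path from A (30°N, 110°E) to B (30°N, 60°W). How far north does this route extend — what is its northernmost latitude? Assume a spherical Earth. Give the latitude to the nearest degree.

The great circle lies in the plane with unit normal n̂ = (p₁ × p₂)/|p₁ × p₂|.
Here n̂_z ≈ -0.149; the vertex latitude is φ_max = arccos|n̂_z| ≈ 81.4°.
Check via Clairaut: cos φ_max = |cos φ₁| · sin C = cos(30.0°)·sin(9.9°) ≈ 0.149, again giving ≈ 81.4°.

≈ 81°N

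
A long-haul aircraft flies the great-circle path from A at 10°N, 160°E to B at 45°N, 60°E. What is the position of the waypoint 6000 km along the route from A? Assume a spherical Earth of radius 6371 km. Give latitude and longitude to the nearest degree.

The haversine formula gives a central angle δ ≈ 1.569 rad (89.9°) between the endpoints. The total great-circle distance is δ·R ≈ 1.569 × 6371 ≈ 9996 km, so the target fraction is f = 6000/9996 ≈ 0.600.
Interpolate at f ≈ 0.600 with slerp weights a = sin((1−f)δ)/sin δ ≈ 0.587, b = sin(fδ)/sin δ ≈ 0.809.
p = a·p₁ + b·p₂ ≈ (-0.257, 0.693, 0.674); φ = arcsin(p_z) ≈ 42.35°, λ = atan2(p_y, p_x) ≈ 110.37°.

≈ 42°N, 110°E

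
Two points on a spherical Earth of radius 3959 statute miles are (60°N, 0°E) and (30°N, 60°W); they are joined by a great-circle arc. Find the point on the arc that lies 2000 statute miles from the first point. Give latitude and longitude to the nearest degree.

The haversine formula gives a central angle δ ≈ 0.864 rad (49.5°) between the endpoints. The total great-circle distance is δ·R ≈ 0.864 × 3959 ≈ 3420 mi, so the target fraction is f = 2000/3420 ≈ 0.585.
Interpolate at f ≈ 0.585 with slerp weights a = sin((1−f)δ)/sin δ ≈ 0.462, b = sin(fδ)/sin δ ≈ 0.637.
p = a·p₁ + b·p₂ ≈ (0.506, -0.477, 0.718); φ = arcsin(p_z) ≈ 45.90°, λ = atan2(p_y, p_x) ≈ -43.31°.

≈ (46°N, 43°W)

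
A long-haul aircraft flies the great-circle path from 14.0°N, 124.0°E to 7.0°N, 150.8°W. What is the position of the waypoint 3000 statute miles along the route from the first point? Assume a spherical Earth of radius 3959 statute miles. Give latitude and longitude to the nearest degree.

Write both endpoints as unit vectors p₁, p₂ with components (cos φ cos λ, cos φ sin λ, sin φ).
The central angle between the endpoints is δ = arccos(p₁·p₂) ≈ 1.461 rad (83.7°). The total great-circle distance is δ·R ≈ 1.461 × 3959 ≈ 5782 mi, so the target fraction is f = 3000/5782 ≈ 0.519.
Interpolate at f ≈ 0.519 with slerp weights a = sin((1−f)δ)/sin δ ≈ 0.650, b = sin(fδ)/sin δ ≈ 0.692.
p = a·p₁ + b·p₂ ≈ (-0.952, 0.188, 0.242); φ = arcsin(p_z) ≈ 13.98°, λ = atan2(p_y, p_x) ≈ 168.81°.

≈ 14°N, 169°E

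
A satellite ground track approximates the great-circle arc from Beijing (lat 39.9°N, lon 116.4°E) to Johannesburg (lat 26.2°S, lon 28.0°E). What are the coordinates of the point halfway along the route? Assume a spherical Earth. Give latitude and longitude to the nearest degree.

Convert each endpoint to a unit vector on the sphere (x = cos φ cos λ, y = cos φ sin λ, z = sin φ).
The central angle between the endpoints is δ = arccos(p₁·p₂) ≈ 1.838 rad (105.3°).
Interpolate at f = 1/2 with slerp weights a = sin((1−f)δ)/sin δ ≈ 0.824, b = sin(fδ)/sin δ ≈ 0.824.
p = a·p₁ + b·p₂ ≈ (0.372, 0.914, 0.165); φ = arcsin(p_z) ≈ 9.49°, λ = atan2(p_y, p_x) ≈ 67.85°.

≈ lat 9°N, lon 68°E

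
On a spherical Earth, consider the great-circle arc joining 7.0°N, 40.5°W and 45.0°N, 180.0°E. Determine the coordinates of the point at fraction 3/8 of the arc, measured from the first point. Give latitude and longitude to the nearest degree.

≈ 43°N, 69°W

Write both endpoints as unit vectors p₁, p₂ with components (cos φ cos λ, cos φ sin λ, sin φ).
The central angle between the endpoints is δ = arccos(p₁·p₂) ≈ 2.035 rad (116.6°).
Interpolate at f = 3/8 with slerp weights a = sin((1−f)δ)/sin δ ≈ 1.069, b = sin(fδ)/sin δ ≈ 0.773.
p = a·p₁ + b·p₂ ≈ (0.260, -0.689, 0.677); φ = arcsin(p_z) ≈ 42.59°, λ = atan2(p_y, p_x) ≈ -69.32°.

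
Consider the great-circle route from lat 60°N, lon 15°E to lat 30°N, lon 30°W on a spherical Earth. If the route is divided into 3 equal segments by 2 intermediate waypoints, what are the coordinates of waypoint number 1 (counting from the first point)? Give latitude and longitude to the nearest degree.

From cos δ = sin φ₁ sin φ₂ + cos φ₁ cos φ₂ cos Δλ, the central angle is δ ≈ 0.739 rad (42.3°).
Interpolate at f = 1/3 with slerp weights a = sin((1−f)δ)/sin δ ≈ 0.702, b = sin(fδ)/sin δ ≈ 0.362.
p = a·p₁ + b·p₂ ≈ (0.611, -0.066, 0.789); φ = arcsin(p_z) ≈ 52.11°, λ = atan2(p_y, p_x) ≈ -6.16°.

≈ lat 52°N, lon 6°W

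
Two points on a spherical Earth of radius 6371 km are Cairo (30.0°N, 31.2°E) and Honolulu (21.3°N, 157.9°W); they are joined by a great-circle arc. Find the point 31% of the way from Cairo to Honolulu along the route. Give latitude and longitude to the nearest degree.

≈ 68°N, 50°E

Convert each endpoint to a unit vector on the sphere (x = cos φ cos λ, y = cos φ sin λ, z = sin φ).
The central angle between the endpoints is δ = arccos(p₁·p₂) ≈ 2.233 rad (128.0°).
Interpolate at f = 0.31 with slerp weights a = sin((1−f)δ)/sin δ ≈ 1.268, b = sin(fδ)/sin δ ≈ 0.810.
p = a·p₁ + b·p₂ ≈ (0.240, 0.285, 0.928); φ = arcsin(p_z) ≈ 68.12°, λ = atan2(p_y, p_x) ≈ 49.87°.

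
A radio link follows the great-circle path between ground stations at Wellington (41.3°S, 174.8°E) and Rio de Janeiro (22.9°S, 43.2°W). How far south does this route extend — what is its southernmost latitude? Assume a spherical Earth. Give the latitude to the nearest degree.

The great circle lies in the plane with unit normal n̂ = (p₁ × p₂)/|p₁ × p₂|.
Here n̂_z ≈ +0.445; the vertex latitude is φ_max = arccos|n̂_z| ≈ 63.6°.

≈ 64°S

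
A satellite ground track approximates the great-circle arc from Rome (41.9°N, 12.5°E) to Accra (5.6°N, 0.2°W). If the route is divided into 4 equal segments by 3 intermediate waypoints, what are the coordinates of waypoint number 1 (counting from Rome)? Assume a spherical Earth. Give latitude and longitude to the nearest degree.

Convert each endpoint to a unit vector on the sphere (x = cos φ cos λ, y = cos φ sin λ, z = sin φ).
The central angle between the endpoints is δ = arccos(p₁·p₂) ≈ 0.664 rad (38.0°).
Interpolate at f = 1/4 with slerp weights a = sin((1−f)δ)/sin δ ≈ 0.775, b = sin(fδ)/sin δ ≈ 0.268.
p = a·p₁ + b·p₂ ≈ (0.830, 0.124, 0.544); φ = arcsin(p_z) ≈ 32.94°, λ = atan2(p_y, p_x) ≈ 8.49°.

≈ (33°N, 8°E)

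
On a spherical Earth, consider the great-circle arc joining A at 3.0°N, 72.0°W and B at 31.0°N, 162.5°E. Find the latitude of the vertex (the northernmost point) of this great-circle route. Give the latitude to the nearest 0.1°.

≈ 37.9°N

The great circle lies in the plane with unit normal n̂ = (p₁ × p₂)/|p₁ × p₂|.
Here n̂_z ≈ -0.790; the vertex latitude is φ_max = arccos|n̂_z| ≈ 37.9°.
Check via Clairaut: cos φ_max = |cos φ₁| · sin C = cos(3.0°)·sin(52.2°) ≈ 0.790, again giving ≈ 37.9°.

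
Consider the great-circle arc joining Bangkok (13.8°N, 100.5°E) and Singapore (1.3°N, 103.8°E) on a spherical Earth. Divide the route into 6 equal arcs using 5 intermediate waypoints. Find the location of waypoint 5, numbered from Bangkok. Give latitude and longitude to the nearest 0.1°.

Write both endpoints as unit vectors p₁, p₂ with components (cos φ cos λ, cos φ sin λ, sin φ).
The central angle between the endpoints is δ = arccos(p₁·p₂) ≈ 0.225 rad (12.9°).
Interpolate at f = 5/6 with slerp weights a = sin((1−f)δ)/sin δ ≈ 0.168, b = sin(fδ)/sin δ ≈ 0.836.
p = a·p₁ + b·p₂ ≈ (-0.229, 0.972, 0.059); φ = arcsin(p_z) ≈ 3.38°, λ = atan2(p_y, p_x) ≈ 103.26°.

≈ (3.4°N, 103.3°E)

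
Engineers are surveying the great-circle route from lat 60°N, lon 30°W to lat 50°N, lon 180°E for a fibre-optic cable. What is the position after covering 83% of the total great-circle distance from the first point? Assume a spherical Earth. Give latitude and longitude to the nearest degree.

≈ lat 61°N, lon 174°W

The haversine formula gives a central angle δ ≈ 1.176 rad (67.4°) between the endpoints.
Interpolate at f = 0.83 with slerp weights a = sin((1−f)δ)/sin δ ≈ 0.215, b = sin(fδ)/sin δ ≈ 0.897.
p = a·p₁ + b·p₂ ≈ (-0.484, -0.054, 0.874); φ = arcsin(p_z) ≈ 60.88°, λ = atan2(p_y, p_x) ≈ -173.66°.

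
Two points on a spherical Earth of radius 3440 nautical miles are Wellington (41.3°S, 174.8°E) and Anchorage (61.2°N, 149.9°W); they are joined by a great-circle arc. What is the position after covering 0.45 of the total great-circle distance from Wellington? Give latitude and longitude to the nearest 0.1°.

≈ 5.2°N, 172.7°W

Convert each endpoint to a unit vector on the sphere (x = cos φ cos λ, y = cos φ sin λ, z = sin φ).
The central angle between the endpoints is δ = arccos(p₁·p₂) ≈ 1.858 rad (106.4°).
Interpolate at f = 0.45 with slerp weights a = sin((1−f)δ)/sin δ ≈ 0.889, b = sin(fδ)/sin δ ≈ 0.774.
p = a·p₁ + b·p₂ ≈ (-0.988, -0.126, 0.091); φ = arcsin(p_z) ≈ 5.22°, λ = atan2(p_y, p_x) ≈ -172.71°.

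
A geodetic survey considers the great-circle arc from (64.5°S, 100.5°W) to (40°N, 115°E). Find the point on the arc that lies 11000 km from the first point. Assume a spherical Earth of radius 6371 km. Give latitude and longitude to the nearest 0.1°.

Write both endpoints as unit vectors p₁, p₂ with components (cos φ cos λ, cos φ sin λ, sin φ).
The central angle between the endpoints is δ = arccos(p₁·p₂) ≈ 2.584 rad (148.1°). The total great-circle distance is δ·R ≈ 2.584 × 6371 ≈ 16464 km, so the target fraction is f = 11000/16464 ≈ 0.668.
Interpolate at f ≈ 0.668 with slerp weights a = sin((1−f)δ)/sin δ ≈ 1.430, b = sin(fδ)/sin δ ≈ 1.868.
p = a·p₁ + b·p₂ ≈ (-0.717, 0.691, -0.090); φ = arcsin(p_z) ≈ -5.17°, λ = atan2(p_y, p_x) ≈ 136.03°.

≈ (5.2°S, 136.0°E)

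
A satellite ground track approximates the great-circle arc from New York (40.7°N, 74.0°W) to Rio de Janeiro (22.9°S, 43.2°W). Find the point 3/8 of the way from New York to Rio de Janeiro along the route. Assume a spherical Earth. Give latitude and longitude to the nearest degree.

≈ 17°N, 61°W

Convert each endpoint to a unit vector on the sphere (x = cos φ cos λ, y = cos φ sin λ, z = sin φ).
The central angle between the endpoints is δ = arccos(p₁·p₂) ≈ 1.217 rad (69.7°).
Interpolate at f = 3/8 with slerp weights a = sin((1−f)δ)/sin δ ≈ 0.735, b = sin(fδ)/sin δ ≈ 0.470.
p = a·p₁ + b·p₂ ≈ (0.469, -0.832, 0.296); φ = arcsin(p_z) ≈ 17.24°, λ = atan2(p_y, p_x) ≈ -60.58°.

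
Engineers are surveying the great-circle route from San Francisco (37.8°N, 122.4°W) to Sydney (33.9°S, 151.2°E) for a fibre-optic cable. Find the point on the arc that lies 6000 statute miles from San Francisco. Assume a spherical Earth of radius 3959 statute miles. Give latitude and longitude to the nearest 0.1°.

Write both endpoints as unit vectors p₁, p₂ with components (cos φ cos λ, cos φ sin λ, sin φ).
The central angle between the endpoints is δ = arccos(p₁·p₂) ≈ 1.876 rad (107.5°). The total great-circle distance is δ·R ≈ 1.876 × 3959 ≈ 7428 mi, so the target fraction is f = 6000/7428 ≈ 0.808.
Interpolate at f ≈ 0.808 with slerp weights a = sin((1−f)δ)/sin δ ≈ 0.370, b = sin(fδ)/sin δ ≈ 1.047.
p = a·p₁ + b·p₂ ≈ (-0.918, 0.172, -0.357); φ = arcsin(p_z) ≈ -20.92°, λ = atan2(p_y, p_x) ≈ 169.40°.

≈ 20.9°S, 169.4°E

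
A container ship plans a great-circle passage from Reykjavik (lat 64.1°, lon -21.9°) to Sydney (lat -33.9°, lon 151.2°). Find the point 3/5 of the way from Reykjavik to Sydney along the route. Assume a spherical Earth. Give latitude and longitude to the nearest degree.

≈ lat 26°, lon 146°

Convert each endpoint to a unit vector on the sphere (x = cos φ cos λ, y = cos φ sin λ, z = sin φ).
The central angle between the endpoints is δ = arccos(p₁·p₂) ≈ 2.609 rad (149.5°).
Interpolate at f = 3/5 with slerp weights a = sin((1−f)δ)/sin δ ≈ 1.703, b = sin(fδ)/sin δ ≈ 1.970.
p = a·p₁ + b·p₂ ≈ (-0.743, 0.510, 0.433); φ = arcsin(p_z) ≈ 25.66°, λ = atan2(p_y, p_x) ≈ 145.51°.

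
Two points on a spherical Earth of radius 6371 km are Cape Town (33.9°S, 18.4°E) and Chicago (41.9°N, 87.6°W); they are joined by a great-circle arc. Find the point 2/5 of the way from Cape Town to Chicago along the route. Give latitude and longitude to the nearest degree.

≈ (2°S, 22°W)

Convert each endpoint to a unit vector on the sphere (x = cos φ cos λ, y = cos φ sin λ, z = sin φ).
The central angle between the endpoints is δ = arccos(p₁·p₂) ≈ 2.145 rad (122.9°).
Interpolate at f = 2/5 with slerp weights a = sin((1−f)δ)/sin δ ≈ 1.143, b = sin(fδ)/sin δ ≈ 0.901.
p = a·p₁ + b·p₂ ≈ (0.928, -0.370, -0.036); φ = arcsin(p_z) ≈ -2.06°, λ = atan2(p_y, p_x) ≈ -21.75°.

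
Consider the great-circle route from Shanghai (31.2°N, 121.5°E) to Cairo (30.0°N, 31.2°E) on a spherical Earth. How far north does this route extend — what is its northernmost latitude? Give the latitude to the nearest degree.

≈ 40°N

The great circle lies in the plane with unit normal n̂ = (p₁ × p₂)/|p₁ × p₂|.
Here n̂_z ≈ -0.766; the vertex latitude is φ_max = arccos|n̂_z| ≈ 40.0°.
Check via Clairaut: cos φ_max = |cos φ₁| · sin C = cos(31.2°)·sin(63.6°) ≈ 0.766, again giving ≈ 40.0°.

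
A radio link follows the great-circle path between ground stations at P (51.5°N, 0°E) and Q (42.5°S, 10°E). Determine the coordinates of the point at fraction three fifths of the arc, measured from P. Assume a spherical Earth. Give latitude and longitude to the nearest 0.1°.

Write both endpoints as unit vectors p₁, p₂ with components (cos φ cos λ, cos φ sin λ, sin φ).
The central angle between the endpoints is δ = arccos(p₁·p₂) ≈ 1.648 rad (94.4°).
Interpolate at f = 3/5 with slerp weights a = sin((1−f)δ)/sin δ ≈ 0.614, b = sin(fδ)/sin δ ≈ 0.838.
p = a·p₁ + b·p₂ ≈ (0.991, 0.107, -0.085); φ = arcsin(p_z) ≈ -4.89°, λ = atan2(p_y, p_x) ≈ 6.18°.

≈ (4.9°S, 6.2°E)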